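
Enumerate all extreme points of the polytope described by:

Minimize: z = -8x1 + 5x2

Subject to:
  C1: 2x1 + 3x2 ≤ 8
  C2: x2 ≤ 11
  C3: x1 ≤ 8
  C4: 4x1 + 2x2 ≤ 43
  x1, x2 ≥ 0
Each vertex is the intersection of two constraint boundaries that also satisfies all remaining constraints:
  x1 = 0 and x2 = 0 → (0, 0)
  2x1 + 3x2 = 8 and x2 = 0 → (4, 0)
  2x1 + 3x2 = 8 and x1 = 0 → (0, 2.667)

Vertices: (0, 0), (4, 0), (0, 2.667)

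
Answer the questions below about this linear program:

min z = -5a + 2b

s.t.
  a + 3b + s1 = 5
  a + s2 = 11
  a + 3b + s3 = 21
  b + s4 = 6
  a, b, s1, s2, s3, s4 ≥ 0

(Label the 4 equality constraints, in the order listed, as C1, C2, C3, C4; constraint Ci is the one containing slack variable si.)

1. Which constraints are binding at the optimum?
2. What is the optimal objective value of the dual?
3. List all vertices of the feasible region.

1. C1, b ≥ 0
2. -25 (by strong duality, equal to the primal optimum)
3. (0, 0), (5, 0), (0, 1.667)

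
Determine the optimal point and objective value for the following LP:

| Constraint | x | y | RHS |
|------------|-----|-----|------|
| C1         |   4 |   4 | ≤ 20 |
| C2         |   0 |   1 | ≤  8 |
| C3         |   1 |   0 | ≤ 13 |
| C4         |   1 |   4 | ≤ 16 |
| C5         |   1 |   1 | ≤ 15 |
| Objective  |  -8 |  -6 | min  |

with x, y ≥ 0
x = 5, y = 0, z = -40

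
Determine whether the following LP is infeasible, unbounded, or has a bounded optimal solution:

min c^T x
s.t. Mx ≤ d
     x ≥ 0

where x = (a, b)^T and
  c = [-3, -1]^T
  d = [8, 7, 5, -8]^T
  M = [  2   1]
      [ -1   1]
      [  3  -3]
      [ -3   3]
One constraint requires 3a - 3b ≤ 5, while the constraint -3a + 3b ≤ -8 is equivalent to 3a - 3b ≥ 8. Together they would need 8 ≤ 3a - 3b ≤ 5, which is impossible since 8 > 5. No point satisfies all constraints.

Infeasible: no point satisfies all constraints simultaneously.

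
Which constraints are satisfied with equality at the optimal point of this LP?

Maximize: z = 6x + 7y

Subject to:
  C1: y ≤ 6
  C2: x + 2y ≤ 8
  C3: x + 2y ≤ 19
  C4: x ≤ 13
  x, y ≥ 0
Optimal: x = 8, y = 0
Slack at optimum:
  C1: slack = 6
  C2: slack = 0 (binding)
  C3: slack = 11
  C4: slack = 5
  x ≥ 0: x = 8
  y ≥ 0: y = 0 (binding)
Binding constraints: C2, y ≥ 0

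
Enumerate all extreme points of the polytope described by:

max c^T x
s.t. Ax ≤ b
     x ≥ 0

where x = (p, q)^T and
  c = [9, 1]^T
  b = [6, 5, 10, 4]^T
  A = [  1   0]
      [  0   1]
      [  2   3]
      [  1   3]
Each vertex is the intersection of two constraint boundaries that also satisfies all remaining constraints:
  p = 0 and q = 0 → (0, 0)
  p + 3q = 4 and q = 0 → (4, 0)
  p + 3q = 4 and p = 0 → (0, 1.333)

Vertices: (0, 0), (4, 0), (0, 1.333)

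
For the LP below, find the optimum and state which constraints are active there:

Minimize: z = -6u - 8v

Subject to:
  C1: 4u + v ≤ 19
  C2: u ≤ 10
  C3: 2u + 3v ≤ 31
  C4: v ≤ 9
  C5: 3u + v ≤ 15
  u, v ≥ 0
Optimal: u = 2, v = 9
Binding: C3, C4, C5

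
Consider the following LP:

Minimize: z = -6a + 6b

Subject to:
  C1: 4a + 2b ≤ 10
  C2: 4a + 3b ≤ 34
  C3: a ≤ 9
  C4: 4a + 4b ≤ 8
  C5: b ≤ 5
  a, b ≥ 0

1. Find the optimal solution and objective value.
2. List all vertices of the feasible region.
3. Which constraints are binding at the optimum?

1. a = 2, b = 0, z = -12
2. (0, 0), (2, 0), (0, 2)
3. C4, b ≥ 0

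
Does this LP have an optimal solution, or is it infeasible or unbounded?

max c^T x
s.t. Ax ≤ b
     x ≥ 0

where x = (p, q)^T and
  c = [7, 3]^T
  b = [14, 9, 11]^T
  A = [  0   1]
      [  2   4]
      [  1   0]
The point (4.5, 0) satisfies every constraint, so the LP is feasible; the constraints give p ≤ 11 and q ≤ 14, which with p, q ≥ 0 keep the feasible region inside a bounded box. A feasible, bounded LP attains a finite optimum at a vertex.

Evaluating z = 7p + 3q at each vertex:
  (0, 0): z = 0
  (4.5, 0): z = 31.5
  (0, 2.25): z = 6.75

Bounded optimum: z* = 31.5 at (4.5, 0).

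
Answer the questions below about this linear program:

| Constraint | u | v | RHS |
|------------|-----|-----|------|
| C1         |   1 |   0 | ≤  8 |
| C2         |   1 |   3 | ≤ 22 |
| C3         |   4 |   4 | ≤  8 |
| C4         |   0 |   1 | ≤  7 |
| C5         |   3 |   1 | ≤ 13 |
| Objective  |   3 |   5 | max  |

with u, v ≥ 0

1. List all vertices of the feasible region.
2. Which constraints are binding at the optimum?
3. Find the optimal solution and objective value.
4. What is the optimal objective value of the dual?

1. (0, 0), (2, 0), (0, 2)
2. C3, u ≥ 0
3. u = 0, v = 2, z = 10
4. 10 (by strong duality, equal to the primal optimum)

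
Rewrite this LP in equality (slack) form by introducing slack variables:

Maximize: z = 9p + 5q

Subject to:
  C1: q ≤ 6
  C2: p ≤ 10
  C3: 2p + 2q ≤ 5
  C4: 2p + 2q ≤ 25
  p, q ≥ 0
max z = 9p + 5q

s.t.
  q + s1 = 6
  p + s2 = 10
  2p + 2q + s3 = 5
  2p + 2q + s4 = 25
  p, q, s1, s2, s3, s4 ≥ 0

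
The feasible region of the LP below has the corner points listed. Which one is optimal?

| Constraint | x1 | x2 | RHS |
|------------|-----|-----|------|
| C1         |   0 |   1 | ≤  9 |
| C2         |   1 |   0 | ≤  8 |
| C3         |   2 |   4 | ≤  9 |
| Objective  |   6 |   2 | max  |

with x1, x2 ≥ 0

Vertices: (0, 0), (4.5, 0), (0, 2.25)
Evaluating z = 6x1 + 2x2 at each vertex:
  (0, 0): z = 0
  (4.5, 0): z = 27
  (0, 2.25): z = 4.5

The largest value is z = 27, attained at (4.5, 0).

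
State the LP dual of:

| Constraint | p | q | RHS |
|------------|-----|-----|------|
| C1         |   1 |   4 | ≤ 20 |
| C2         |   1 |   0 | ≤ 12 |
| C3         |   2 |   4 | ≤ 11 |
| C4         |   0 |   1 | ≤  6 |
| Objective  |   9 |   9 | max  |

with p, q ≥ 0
Minimize: z = 20y1 + 12y2 + 11y3 + 6y4

Subject to:
  C1: -y1 - y2 - 2y3 ≤ -9
  C2: -4y1 - 4y3 - y4 ≤ -9
  y1, y2, y3, y4 ≥ 0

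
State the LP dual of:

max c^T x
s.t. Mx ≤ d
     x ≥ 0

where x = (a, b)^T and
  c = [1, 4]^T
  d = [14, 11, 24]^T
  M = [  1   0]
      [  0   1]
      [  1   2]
Minimize: z = 14y1 + 11y2 + 24y3

Subject to:
  C1: -y1 - y3 ≤ -1
  C2: -y2 - 2y3 ≤ -4
  y1, y2, y3 ≥ 0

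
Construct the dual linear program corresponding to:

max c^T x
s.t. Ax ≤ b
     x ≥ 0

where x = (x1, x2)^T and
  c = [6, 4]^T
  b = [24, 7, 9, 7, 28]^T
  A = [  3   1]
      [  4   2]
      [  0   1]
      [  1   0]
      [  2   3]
Minimize: z = 24y1 + 7y2 + 9y3 + 7y4 + 28y5

Subject to:
  C1: -3y1 - 4y2 - y4 - 2y5 ≤ -6
  C2: -y1 - 2y2 - y3 - 3y5 ≤ -4
  y1, y2, y3, y4, y5 ≥ 0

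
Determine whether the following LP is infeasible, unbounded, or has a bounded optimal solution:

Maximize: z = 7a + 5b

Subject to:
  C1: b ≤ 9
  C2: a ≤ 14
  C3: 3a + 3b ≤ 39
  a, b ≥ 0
The point (13, 0) satisfies every constraint, so the LP is feasible; the constraints give a ≤ 14 and b ≤ 9, which with a, b ≥ 0 keep the feasible region inside a bounded box. A feasible, bounded LP attains a finite optimum at a vertex.

Bounded optimum: z* = 91 at (13, 0).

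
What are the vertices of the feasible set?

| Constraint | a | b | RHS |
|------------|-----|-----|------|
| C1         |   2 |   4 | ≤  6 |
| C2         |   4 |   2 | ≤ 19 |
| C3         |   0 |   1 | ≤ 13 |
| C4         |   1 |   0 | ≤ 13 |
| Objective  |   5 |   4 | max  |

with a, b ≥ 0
Each vertex is the intersection of two constraint boundaries that also satisfies all remaining constraints:
  a = 0 and b = 0 → (0, 0)
  2a + 4b = 6 and b = 0 → (3, 0)
  2a + 4b = 6 and a = 0 → (0, 1.5)

Vertices: (0, 0), (3, 0), (0, 1.5)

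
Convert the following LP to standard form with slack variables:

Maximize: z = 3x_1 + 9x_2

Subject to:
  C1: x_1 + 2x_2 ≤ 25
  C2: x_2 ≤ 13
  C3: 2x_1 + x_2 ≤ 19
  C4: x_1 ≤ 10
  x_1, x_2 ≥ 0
max z = 3x_1 + 9x_2

s.t.
  x_1 + 2x_2 + s1 = 25
  x_2 + s2 = 13
  2x_1 + x_2 + s3 = 19
  x_1 + s4 = 10
  x_1, x_2, s1, s2, s3, s4 ≥ 0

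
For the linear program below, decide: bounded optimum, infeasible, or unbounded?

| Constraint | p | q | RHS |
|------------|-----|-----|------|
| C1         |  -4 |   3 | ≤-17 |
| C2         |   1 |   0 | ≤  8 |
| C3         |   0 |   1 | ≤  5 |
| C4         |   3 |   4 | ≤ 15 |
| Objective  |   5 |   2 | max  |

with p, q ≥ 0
The point (5, 0) satisfies every constraint, so the LP is feasible; the constraints give p ≤ 8 and q ≤ 5, which with p, q ≥ 0 keep the feasible region inside a bounded box. A feasible, bounded LP attains a finite optimum at a vertex.

Evaluating z = 5p + 2q at each vertex:
  (4.25, 0): z = 21.25
  (5, 0): z = 25
  (4.52, 0.36): z = 23.32

The LP has an optimal solution: (5, 0) with z = 25.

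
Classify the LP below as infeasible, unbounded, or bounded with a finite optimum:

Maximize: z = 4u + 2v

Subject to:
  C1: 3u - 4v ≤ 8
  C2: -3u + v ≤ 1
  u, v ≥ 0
Feasible point: (0, 0) satisfies every constraint, so the LP is feasible.
Direction d = (1, 1): for each constraint row a, a·d ≤ 0 —
  (3)(1) + (-4)(1) = -1 ≤ 0
  (-3)(1) + (1)(1) = -2 ≤ 0
and d ≥ 0, so (0, 0) + t·d stays feasible for every t ≥ 0. Along this ray z = 4u + 2v changes by 6 per unit t, so z → +∞.

Unbounded — the objective can increase without bound over the feasible region.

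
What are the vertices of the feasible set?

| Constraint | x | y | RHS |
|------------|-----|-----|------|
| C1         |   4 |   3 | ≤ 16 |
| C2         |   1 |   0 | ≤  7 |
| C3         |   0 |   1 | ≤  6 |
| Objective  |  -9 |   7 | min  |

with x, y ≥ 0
Each vertex is the intersection of two constraint boundaries that also satisfies all remaining constraints:
  x = 0 and y = 0 → (0, 0)
  4x + 3y = 16 and y = 0 → (4, 0)
  4x + 3y = 16 and x = 0 → (0, 5.333)

Vertices: (0, 0), (4, 0), (0, 5.333)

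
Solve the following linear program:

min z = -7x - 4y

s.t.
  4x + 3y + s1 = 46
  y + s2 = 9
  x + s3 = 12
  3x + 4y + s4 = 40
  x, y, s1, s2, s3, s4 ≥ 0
Each vertex is the intersection of two constraint boundaries that also satisfies all remaining constraints:
  x = 0 and y = 0 → (0, 0)
  4x + 3y = 46 and y = 0 → (11.5, 0)
  4x + 3y = 46 and 3x + 4y = 40 → (9.143, 3.143)
  y = 9 and 3x + 4y = 40 → (1.333, 9)
  y = 9 and x = 0 → (0, 9)

Evaluating z = -7x - 4y at each vertex:
  (0, 0): z = 0
  (11.5, 0): z = -80.5
  (9.143, 3.143): z = -76.57
  (1.333, 9): z = -45.33
  (0, 9): z = -36

The minimum is at (11.5, 0) with z = -80.5.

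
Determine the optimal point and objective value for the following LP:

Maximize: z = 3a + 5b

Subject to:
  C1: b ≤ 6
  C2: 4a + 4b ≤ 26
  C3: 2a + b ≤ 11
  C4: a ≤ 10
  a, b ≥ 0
a = 0.5, b = 6, z = 31.5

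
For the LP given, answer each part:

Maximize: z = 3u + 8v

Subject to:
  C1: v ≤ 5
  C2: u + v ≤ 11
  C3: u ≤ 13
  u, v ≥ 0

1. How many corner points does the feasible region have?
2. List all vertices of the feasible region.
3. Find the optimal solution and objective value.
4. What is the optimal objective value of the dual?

1. 4
2. (0, 0), (11, 0), (6, 5), (0, 5)
3. u = 6, v = 5, z = 58
4. 58 (by strong duality, equal to the primal optimum)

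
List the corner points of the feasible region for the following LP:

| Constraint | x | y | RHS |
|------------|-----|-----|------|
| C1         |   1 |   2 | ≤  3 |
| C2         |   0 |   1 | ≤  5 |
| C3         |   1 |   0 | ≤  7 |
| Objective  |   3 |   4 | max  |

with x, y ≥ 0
Each vertex is the intersection of two constraint boundaries that also satisfies all remaining constraints:
  x = 0 and y = 0 → (0, 0)
  x + 2y = 3 and y = 0 → (3, 0)
  x + 2y = 3 and x = 0 → (0, 1.5)

Vertices: (0, 0), (3, 0), (0, 1.5)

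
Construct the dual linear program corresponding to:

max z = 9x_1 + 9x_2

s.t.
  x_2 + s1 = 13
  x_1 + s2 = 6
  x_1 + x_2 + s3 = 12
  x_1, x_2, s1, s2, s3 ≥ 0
Minimize: z = 13y1 + 6y2 + 12y3

Subject to:
  C1: -y2 - y3 ≤ -9
  C2: -y1 - y3 ≤ -9
  y1, y2, y3 ≥ 0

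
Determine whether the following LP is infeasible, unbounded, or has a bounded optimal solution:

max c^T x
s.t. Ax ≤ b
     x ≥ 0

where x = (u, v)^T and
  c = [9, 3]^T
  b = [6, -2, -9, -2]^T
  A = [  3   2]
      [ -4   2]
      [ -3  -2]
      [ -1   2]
One constraint requires 3u + 2v ≤ 6, while the constraint -3u - 2v ≤ -9 is equivalent to 3u + 2v ≥ 9. Together they would need 9 ≤ 3u + 2v ≤ 6, which is impossible since 9 > 6. No point satisfies all constraints.

Infeasible — the constraint set is empty.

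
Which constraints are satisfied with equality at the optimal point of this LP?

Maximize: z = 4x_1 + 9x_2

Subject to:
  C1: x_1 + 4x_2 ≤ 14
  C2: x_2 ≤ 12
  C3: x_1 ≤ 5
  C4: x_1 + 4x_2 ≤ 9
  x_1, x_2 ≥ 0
Optimal: x_1 = 5, x_2 = 1
Slack at optimum:
  C1: slack = 5
  C2: slack = 11
  C3: slack = 0 (binding)
  C4: slack = 0 (binding)
  x_1 ≥ 0: x_1 = 5
  x_2 ≥ 0: x_2 = 1
Binding constraints: C3, C4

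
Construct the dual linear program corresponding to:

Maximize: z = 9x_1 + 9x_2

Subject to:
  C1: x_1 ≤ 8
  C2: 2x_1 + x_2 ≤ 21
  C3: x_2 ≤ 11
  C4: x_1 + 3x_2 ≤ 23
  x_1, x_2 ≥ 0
Minimize: z = 8y1 + 21y2 + 11y3 + 23y4

Subject to:
  C1: -y1 - 2y2 - y4 ≤ -9
  C2: -y2 - y3 - 3y4 ≤ -9
  y1, y2, y3, y4 ≥ 0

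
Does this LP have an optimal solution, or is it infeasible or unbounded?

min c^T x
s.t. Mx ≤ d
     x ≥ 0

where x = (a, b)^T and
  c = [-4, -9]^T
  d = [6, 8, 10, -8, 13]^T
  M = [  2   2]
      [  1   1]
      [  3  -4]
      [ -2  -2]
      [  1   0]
One constraint requires 2a + 2b ≤ 6, while the constraint -2a - 2b ≤ -8 is equivalent to 2a + 2b ≥ 8. Together they would need 8 ≤ 2a + 2b ≤ 6, which is impossible since 8 > 6. No point satisfies all constraints.

Infeasible: no point satisfies all constraints simultaneously.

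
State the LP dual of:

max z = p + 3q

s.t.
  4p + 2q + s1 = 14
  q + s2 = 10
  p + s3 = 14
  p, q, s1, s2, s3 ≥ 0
Minimize: z = 14y1 + 10y2 + 14y3

Subject to:
  C1: -4y1 - y3 ≤ -1
  C2: -2y1 - y2 ≤ -3
  y1, y2, y3 ≥ 0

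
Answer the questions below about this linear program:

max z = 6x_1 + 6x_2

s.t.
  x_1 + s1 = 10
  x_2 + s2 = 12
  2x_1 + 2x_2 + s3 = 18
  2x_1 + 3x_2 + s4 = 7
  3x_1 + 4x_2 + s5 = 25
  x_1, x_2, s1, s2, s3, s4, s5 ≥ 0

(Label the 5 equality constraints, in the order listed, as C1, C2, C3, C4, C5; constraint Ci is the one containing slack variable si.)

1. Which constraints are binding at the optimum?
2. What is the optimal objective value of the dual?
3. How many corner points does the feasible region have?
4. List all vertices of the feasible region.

1. C4, x_2 ≥ 0
2. 21 (by strong duality, equal to the primal optimum)
3. 3
4. (0, 0), (3.5, 0), (0, 2.333)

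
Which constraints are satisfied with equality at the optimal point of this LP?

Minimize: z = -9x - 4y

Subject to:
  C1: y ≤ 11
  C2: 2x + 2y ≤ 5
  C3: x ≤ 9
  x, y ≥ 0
Optimal: x = 2.5, y = 0
Slack at optimum:
  C1: slack = 11
  C2: slack = 0 (binding)
  C3: slack = 6.5
  x ≥ 0: x = 2.5
  y ≥ 0: y = 0 (binding)
Binding constraints: C2, y ≥ 0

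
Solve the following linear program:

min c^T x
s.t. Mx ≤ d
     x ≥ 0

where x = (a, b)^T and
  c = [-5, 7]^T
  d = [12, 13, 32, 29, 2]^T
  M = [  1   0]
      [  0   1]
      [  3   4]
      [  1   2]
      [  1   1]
Each vertex is the intersection of two constraint boundaries that also satisfies all remaining constraints:
  a = 0 and b = 0 → (0, 0)
  a + b = 2 and b = 0 → (2, 0)
  a + b = 2 and a = 0 → (0, 2)

Evaluating z = -5a + 7b at each vertex:
  (0, 0): z = 0
  (2, 0): z = -10
  (0, 2): z = 14

The minimum is at (2, 0) with z = -10.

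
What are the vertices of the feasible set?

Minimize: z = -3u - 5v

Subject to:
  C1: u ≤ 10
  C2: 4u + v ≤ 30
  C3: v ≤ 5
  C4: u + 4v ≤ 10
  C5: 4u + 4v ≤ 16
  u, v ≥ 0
Each vertex is the intersection of two constraint boundaries that also satisfies all remaining constraints:
  u = 0 and v = 0 → (0, 0)
  4u + 4v = 16 and v = 0 → (4, 0)
  u + 4v = 10 and 4u + 4v = 16 → (2, 2)
  u + 4v = 10 and u = 0 → (0, 2.5)

Vertices: (0, 0), (4, 0), (2, 2), (0, 2.5)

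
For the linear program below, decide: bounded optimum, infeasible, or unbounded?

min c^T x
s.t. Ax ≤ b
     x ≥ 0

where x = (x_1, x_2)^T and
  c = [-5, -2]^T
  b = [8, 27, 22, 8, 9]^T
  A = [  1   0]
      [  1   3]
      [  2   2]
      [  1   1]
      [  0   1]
The point (8, 0) satisfies every constraint, so the LP is feasible; the constraints give x_1 ≤ 8 and x_2 ≤ 9, which with x_1, x_2 ≥ 0 keep the feasible region inside a bounded box. A feasible, bounded LP attains a finite optimum at a vertex.

Evaluating z = -5x_1 - 2x_2 at each vertex:
  (0, 0): z = 0
  (8, 0): z = -40
  (0, 8): z = -16

The LP has an optimal solution: (8, 0) with z = -40.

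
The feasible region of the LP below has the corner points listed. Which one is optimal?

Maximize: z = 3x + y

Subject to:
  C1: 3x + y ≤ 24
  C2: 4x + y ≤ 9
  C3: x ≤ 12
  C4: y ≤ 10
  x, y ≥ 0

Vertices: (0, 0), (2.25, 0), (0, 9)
Evaluating z = 3x + y at each vertex:
  (0, 0): z = 0
  (2.25, 0): z = 6.75
  (0, 9): z = 9

The largest value is z = 9, attained at (0, 9).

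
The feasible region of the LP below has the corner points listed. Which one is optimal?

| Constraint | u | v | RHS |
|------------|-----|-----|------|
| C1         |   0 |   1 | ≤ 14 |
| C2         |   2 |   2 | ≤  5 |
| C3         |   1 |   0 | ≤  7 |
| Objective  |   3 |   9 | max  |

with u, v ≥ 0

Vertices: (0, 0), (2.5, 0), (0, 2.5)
Evaluating z = 3u + 9v at each vertex:
  (0, 0): z = 0
  (2.5, 0): z = 7.5
  (0, 2.5): z = 22.5

The largest value is z = 22.5, attained at (0, 2.5).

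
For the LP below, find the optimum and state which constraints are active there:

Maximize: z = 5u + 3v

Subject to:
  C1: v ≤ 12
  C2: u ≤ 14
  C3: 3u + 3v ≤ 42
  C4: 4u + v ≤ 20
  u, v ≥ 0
Optimal: u = 2, v = 12
Slack at optimum:
  C1: slack = 0 (binding)
  C2: slack = 12
  C3: slack = 0 (binding)
  C4: slack = 0 (binding)
  u ≥ 0: u = 2
  v ≥ 0: v = 12
Binding constraints: C1, C3, C4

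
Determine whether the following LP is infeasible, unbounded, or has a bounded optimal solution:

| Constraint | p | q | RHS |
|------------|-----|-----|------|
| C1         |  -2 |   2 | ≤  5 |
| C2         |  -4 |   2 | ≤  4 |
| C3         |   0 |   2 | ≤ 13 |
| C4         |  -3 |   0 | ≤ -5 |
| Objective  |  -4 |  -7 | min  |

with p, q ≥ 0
Feasible point: (2, 0) satisfies every constraint, so the LP is feasible.
Direction d = (1, 0): for each constraint row a, a·d ≤ 0 —
  (-2)(1) + (2)(0) = -2 ≤ 0
  (-4)(1) + (2)(0) = -4 ≤ 0
  (0)(1) + (2)(0) = 0 ≤ 0
  (-3)(1) + (0)(0) = -3 ≤ 0
and d ≥ 0, so (2, 0) + t·d stays feasible for every t ≥ 0. Along this ray z = -4p - 7q changes by -4 per unit t, so z → −∞.

Unbounded: there is a feasible ray along which z → −∞.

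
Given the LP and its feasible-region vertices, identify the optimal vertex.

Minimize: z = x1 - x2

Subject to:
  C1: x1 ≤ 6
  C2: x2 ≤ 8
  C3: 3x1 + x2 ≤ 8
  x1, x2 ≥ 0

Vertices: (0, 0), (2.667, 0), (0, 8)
Evaluating z = x1 - x2 at each vertex:
  (0, 0): z = 0
  (2.667, 0): z = 2.667
  (0, 8): z = -8

The smallest value is z = -8, attained at (0, 8).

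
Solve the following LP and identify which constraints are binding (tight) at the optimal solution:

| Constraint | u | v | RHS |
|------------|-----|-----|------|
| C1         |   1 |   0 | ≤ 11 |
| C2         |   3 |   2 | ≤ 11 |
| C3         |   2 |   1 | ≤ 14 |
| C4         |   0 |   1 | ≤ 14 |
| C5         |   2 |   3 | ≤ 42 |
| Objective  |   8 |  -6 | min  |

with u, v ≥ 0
Optimal: u = 0, v = 5.5
Slack at optimum:
  C1: slack = 11
  C2: slack = 0 (binding)
  C3: slack = 8.5
  C4: slack = 8.5
  C5: slack = 25.5
  u ≥ 0: u = 0 (binding)
  v ≥ 0: v = 5.5
Binding constraints: C2, u ≥ 0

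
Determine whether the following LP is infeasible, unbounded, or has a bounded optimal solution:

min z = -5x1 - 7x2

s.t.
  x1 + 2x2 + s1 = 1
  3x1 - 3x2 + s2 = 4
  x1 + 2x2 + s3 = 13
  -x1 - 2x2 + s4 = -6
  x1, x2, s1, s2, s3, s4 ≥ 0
The row x1 + 2x2 + s1 = 1 with s1 ≥ 0 requires x1 + 2x2 ≤ 1, while the row -x1 - 2x2 + s4 = -6 with s4 ≥ 0 is equivalent to x1 + 2x2 ≥ 6. Together they would need 6 ≤ x1 + 2x2 ≤ 1, which is impossible since 6 > 1. No point satisfies all constraints.

The feasible region is empty; the LP is infeasible.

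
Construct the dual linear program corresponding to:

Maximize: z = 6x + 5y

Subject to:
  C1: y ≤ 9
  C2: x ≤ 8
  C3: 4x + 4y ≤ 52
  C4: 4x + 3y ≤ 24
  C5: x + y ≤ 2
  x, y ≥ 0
Minimize: z = 9y1 + 8y2 + 52y3 + 24y4 + 2y5

Subject to:
  C1: -y2 - 4y3 - 4y4 - y5 ≤ -6
  C2: -y1 - 4y3 - 3y4 - y5 ≤ -5
  y1, y2, y3, y4, y5 ≥ 0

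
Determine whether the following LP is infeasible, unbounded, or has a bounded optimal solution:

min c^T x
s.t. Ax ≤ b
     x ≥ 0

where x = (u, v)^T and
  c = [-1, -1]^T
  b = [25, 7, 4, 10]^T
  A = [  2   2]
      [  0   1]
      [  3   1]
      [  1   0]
The point (0, 4) satisfies every constraint, so the LP is feasible; the constraints give u ≤ 10 and v ≤ 7, which with u, v ≥ 0 keep the feasible region inside a bounded box. A feasible, bounded LP attains a finite optimum at a vertex.

Evaluating z = -u - v at each vertex:
  (0, 0): z = 0
  (1.333, 0): z = -1.333
  (0, 4): z = -4

The LP has an optimal solution: (0, 4) with z = -4.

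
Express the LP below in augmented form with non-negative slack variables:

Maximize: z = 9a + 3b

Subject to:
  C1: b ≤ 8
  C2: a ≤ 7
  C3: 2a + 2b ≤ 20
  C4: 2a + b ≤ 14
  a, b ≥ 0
max z = 9a + 3b

s.t.
  b + s1 = 8
  a + s2 = 7
  2a + 2b + s3 = 20
  2a + b + s4 = 14
  a, b, s1, s2, s3, s4 ≥ 0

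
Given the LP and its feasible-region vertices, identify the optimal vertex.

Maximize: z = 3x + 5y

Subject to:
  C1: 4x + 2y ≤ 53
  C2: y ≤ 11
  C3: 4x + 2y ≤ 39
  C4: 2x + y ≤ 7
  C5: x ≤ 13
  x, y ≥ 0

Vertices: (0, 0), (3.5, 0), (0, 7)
Evaluating z = 3x + 5y at each vertex:
  (0, 0): z = 0
  (3.5, 0): z = 10.5
  (0, 7): z = 35

The largest value is z = 35, attained at (0, 7).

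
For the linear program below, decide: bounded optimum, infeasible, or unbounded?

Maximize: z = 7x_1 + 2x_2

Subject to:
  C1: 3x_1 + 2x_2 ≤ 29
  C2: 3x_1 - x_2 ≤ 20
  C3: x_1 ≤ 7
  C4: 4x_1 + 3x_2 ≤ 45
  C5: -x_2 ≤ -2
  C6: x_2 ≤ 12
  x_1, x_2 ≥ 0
The point (7, 4) satisfies every constraint, so the LP is feasible; the constraints give x_1 ≤ 7 and x_2 ≤ 12, which with x_1, x_2 ≥ 0 keep the feasible region inside a bounded box. A feasible, bounded LP attains a finite optimum at a vertex.

Evaluating z = 7x_1 + 2x_2 at each vertex:
  (0, 2): z = 4
  (7, 2): z = 53
  (7, 4): z = 57
  (1.667, 12): z = 35.67
  (0, 12): z = 24

Bounded optimum: z* = 57 at (7, 4).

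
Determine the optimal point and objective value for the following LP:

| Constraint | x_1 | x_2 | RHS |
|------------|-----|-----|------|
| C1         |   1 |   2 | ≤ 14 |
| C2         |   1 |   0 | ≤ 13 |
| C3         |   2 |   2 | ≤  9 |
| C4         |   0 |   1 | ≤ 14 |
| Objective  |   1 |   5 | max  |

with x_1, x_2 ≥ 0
x_1 = 0, x_2 = 4.5, z = 22.5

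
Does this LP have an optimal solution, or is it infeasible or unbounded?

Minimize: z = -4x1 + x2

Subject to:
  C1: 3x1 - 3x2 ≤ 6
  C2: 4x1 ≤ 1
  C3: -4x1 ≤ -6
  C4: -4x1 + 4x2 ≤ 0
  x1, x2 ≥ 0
C2 requires 4x1 ≤ 1, while C3 (-4x1 ≤ -6) is equivalent to 4x1 ≥ 6. Together they would need 6 ≤ 4x1 ≤ 1, which is impossible since 6 > 1. No point satisfies all constraints.

Infeasible — the constraint set is empty.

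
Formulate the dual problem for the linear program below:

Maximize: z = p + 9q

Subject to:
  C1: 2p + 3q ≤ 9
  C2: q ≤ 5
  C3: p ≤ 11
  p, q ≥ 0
Minimize: z = 9y1 + 5y2 + 11y3

Subject to:
  C1: -2y1 - y3 ≤ -1
  C2: -3y1 - y2 ≤ -9
  y1, y2, y3 ≥ 0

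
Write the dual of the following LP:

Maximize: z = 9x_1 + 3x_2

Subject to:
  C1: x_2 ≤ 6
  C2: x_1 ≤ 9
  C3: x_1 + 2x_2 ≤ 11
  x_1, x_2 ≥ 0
Minimize: z = 6y1 + 9y2 + 11y3

Subject to:
  C1: -y2 - y3 ≤ -9
  C2: -y1 - 2y3 ≤ -3
  y1, y2, y3 ≥ 0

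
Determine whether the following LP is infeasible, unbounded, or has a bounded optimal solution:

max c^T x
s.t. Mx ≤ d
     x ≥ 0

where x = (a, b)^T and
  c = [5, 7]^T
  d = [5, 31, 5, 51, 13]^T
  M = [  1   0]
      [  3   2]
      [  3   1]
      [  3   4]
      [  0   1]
The point (0, 5) satisfies every constraint, so the LP is feasible; the constraints give a ≤ 5 and b ≤ 13, which with a, b ≥ 0 keep the feasible region inside a bounded box. A feasible, bounded LP attains a finite optimum at a vertex.

Evaluating z = 5a + 7b at each vertex:
  (0, 0): z = 0
  (1.667, 0): z = 8.333
  (0, 5): z = 35

The LP has an optimal solution: (0, 5) with z = 35.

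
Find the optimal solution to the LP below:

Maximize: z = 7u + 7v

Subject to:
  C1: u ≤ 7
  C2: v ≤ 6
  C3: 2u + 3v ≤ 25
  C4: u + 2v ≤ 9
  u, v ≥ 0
Each vertex is the intersection of two constraint boundaries that also satisfies all remaining constraints:
  u = 0 and v = 0 → (0, 0)
  u = 7 and v = 0 → (7, 0)
  u = 7 and u + 2v = 9 → (7, 1)
  u + 2v = 9 and u = 0 → (0, 4.5)

Evaluating z = 7u + 7v at each vertex:
  (0, 0): z = 0
  (7, 0): z = 49
  (7, 1): z = 56
  (0, 4.5): z = 31.5

The maximum is at (7, 1) with z = 56.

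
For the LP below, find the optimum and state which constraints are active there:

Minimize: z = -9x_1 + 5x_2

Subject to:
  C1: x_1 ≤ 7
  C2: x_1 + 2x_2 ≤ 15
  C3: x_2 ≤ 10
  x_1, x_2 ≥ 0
Optimal: x_1 = 7, x_2 = 0
Slack at optimum:
  C1: slack = 0 (binding)
  C2: slack = 8
  C3: slack = 10
  x_1 ≥ 0: x_1 = 7
  x_2 ≥ 0: x_2 = 0 (binding)
Binding constraints: C1, x_2 ≥ 0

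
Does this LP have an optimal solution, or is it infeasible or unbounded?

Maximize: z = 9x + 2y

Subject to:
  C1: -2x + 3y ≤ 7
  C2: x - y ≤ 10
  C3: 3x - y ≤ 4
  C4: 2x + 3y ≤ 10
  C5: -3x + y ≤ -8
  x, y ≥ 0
C3 requires 3x - y ≤ 4, while C5 (-3x + y ≤ -8) is equivalent to 3x - y ≥ 8. Together they would need 8 ≤ 3x - y ≤ 4, which is impossible since 8 > 4. No point satisfies all constraints.

Infeasible — the constraint set is empty.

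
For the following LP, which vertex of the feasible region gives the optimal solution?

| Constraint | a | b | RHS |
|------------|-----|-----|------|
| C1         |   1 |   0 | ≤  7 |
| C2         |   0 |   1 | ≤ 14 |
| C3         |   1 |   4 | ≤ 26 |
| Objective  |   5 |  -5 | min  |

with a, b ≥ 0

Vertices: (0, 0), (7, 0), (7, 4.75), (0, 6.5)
Evaluating z = 5a - 5b at each vertex:
  (0, 0): z = 0
  (7, 0): z = 35
  (7, 4.75): z = 11.25
  (0, 6.5): z = -32.5

The smallest value is z = -32.5, attained at (0, 6.5).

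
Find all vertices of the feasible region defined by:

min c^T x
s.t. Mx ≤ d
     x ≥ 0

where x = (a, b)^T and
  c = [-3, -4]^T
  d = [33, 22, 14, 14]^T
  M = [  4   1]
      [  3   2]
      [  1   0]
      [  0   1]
Each vertex is the intersection of two constraint boundaries that also satisfies all remaining constraints:
  a = 0 and b = 0 → (0, 0)
  3a + 2b = 22 and b = 0 → (7.333, 0)
  3a + 2b = 22 and a = 0 → (0, 11)

Vertices: (0, 0), (7.333, 0), (0, 11)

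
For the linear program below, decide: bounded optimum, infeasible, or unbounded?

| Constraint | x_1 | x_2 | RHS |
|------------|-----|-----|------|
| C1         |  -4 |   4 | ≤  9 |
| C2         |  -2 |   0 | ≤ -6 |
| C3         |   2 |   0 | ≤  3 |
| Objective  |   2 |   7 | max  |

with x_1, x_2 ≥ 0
C3 requires 2x_1 ≤ 3, while C2 (-2x_1 ≤ -6) is equivalent to 2x_1 ≥ 6. Together they would need 6 ≤ 2x_1 ≤ 3, which is impossible since 6 > 3. No point satisfies all constraints.

The feasible region is empty; the LP is infeasible.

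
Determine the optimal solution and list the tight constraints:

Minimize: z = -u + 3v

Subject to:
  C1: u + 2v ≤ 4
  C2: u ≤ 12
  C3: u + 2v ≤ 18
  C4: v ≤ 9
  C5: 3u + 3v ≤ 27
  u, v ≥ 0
Optimal: u = 4, v = 0
Binding: C1, v ≥ 0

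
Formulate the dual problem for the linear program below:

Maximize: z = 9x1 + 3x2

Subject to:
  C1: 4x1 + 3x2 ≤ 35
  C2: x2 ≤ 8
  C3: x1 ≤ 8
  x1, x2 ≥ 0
Minimize: z = 35y1 + 8y2 + 8y3

Subject to:
  C1: -4y1 - y3 ≤ -9
  C2: -3y1 - y2 ≤ -3
  y1, y2, y3 ≥ 0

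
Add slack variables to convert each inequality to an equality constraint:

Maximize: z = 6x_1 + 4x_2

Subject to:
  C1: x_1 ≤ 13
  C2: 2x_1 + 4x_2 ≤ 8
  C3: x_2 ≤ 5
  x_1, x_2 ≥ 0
max z = 6x_1 + 4x_2

s.t.
  x_1 + s1 = 13
  2x_1 + 4x_2 + s2 = 8
  x_2 + s3 = 5
  x_1, x_2, s1, s2, s3 ≥ 0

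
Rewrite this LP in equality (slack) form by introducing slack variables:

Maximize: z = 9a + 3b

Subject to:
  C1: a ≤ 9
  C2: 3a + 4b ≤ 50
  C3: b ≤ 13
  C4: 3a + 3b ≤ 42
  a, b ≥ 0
max z = 9a + 3b

s.t.
  a + s1 = 9
  3a + 4b + s2 = 50
  b + s3 = 13
  3a + 3b + s4 = 42
  a, b, s1, s2, s3, s4 ≥ 0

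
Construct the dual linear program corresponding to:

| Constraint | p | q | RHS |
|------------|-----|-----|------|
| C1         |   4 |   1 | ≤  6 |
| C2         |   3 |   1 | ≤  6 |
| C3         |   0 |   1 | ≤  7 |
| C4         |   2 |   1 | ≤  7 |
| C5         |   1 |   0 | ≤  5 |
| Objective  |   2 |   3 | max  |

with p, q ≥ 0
Minimize: z = 6y1 + 6y2 + 7y3 + 7y4 + 5y5

Subject to:
  C1: -4y1 - 3y2 - 2y4 - y5 ≤ -2
  C2: -y1 - y2 - y3 - y4 ≤ -3
  y1, y2, y3, y4, y5 ≥ 0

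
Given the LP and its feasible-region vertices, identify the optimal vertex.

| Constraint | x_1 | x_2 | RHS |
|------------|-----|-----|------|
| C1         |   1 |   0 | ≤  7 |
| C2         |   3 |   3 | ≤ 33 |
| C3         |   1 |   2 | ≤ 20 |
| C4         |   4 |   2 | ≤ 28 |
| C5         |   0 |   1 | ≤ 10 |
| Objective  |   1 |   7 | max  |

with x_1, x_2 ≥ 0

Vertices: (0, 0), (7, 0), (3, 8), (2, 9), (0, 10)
Evaluating z = x_1 + 7x_2 at each vertex:
  (0, 0): z = 0
  (7, 0): z = 7
  (3, 8): z = 59
  (2, 9): z = 65
  (0, 10): z = 70

The largest value is z = 70, attained at (0, 10).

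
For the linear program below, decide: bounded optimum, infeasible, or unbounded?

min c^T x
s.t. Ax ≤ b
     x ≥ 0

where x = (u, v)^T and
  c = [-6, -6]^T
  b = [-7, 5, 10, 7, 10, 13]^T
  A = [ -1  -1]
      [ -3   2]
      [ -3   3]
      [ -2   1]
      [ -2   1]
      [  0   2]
Feasible point: (2, 5) satisfies every constraint, so the LP is feasible.
Direction d = (1, 0): for each constraint row a, a·d ≤ 0 —
  (-1)(1) + (-1)(0) = -1 ≤ 0
  (-3)(1) + (2)(0) = -3 ≤ 0
  (-3)(1) + (3)(0) = -3 ≤ 0
  (-2)(1) + (1)(0) = -2 ≤ 0
  (-2)(1) + (1)(0) = -2 ≤ 0
  (0)(1) + (2)(0) = 0 ≤ 0
and d ≥ 0, so (2, 5) + t·d stays feasible for every t ≥ 0. Along this ray z = -6u - 6v changes by -6 per unit t, so z → −∞.

The LP is unbounded; z can be made arbitrarily small.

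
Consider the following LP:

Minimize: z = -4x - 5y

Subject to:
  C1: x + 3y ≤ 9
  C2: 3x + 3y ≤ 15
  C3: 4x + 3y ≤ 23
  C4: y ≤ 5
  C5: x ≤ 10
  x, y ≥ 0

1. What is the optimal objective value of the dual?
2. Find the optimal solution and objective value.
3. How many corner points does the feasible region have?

1. -22 (by strong duality, equal to the primal optimum)
2. x = 3, y = 2, z = -22
3. 4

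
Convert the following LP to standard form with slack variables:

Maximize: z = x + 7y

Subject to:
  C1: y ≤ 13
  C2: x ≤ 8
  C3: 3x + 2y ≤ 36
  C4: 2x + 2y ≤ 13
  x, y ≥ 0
max z = x + 7y

s.t.
  y + s1 = 13
  x + s2 = 8
  3x + 2y + s3 = 36
  2x + 2y + s4 = 13
  x, y, s1, s2, s3, s4 ≥ 0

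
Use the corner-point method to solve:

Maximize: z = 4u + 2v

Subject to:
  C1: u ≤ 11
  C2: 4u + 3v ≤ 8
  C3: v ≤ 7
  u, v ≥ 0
u = 2, v = 0, z = 8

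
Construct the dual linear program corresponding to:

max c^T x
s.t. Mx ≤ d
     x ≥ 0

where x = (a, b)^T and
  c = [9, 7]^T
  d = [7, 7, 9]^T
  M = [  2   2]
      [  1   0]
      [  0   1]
Minimize: z = 7y1 + 7y2 + 9y3

Subject to:
  C1: -2y1 - y2 ≤ -9
  C2: -2y1 - y3 ≤ -7
  y1, y2, y3 ≥ 0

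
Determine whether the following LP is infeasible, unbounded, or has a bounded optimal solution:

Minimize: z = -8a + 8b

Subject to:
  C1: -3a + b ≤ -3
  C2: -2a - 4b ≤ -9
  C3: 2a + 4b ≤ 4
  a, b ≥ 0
C3 requires 2a + 4b ≤ 4, while C2 (-2a - 4b ≤ -9) is equivalent to 2a + 4b ≥ 9. Together they would need 9 ≤ 2a + 4b ≤ 4, which is impossible since 9 > 4. No point satisfies all constraints.

Infeasible: no point satisfies all constraints simultaneously.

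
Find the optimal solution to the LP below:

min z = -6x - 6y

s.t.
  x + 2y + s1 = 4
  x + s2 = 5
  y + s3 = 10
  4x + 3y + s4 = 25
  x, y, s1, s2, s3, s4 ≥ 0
Each vertex is the intersection of two constraint boundaries that also satisfies all remaining constraints:
  x = 0 and y = 0 → (0, 0)
  x + 2y = 4 and y = 0 → (4, 0)
  x + 2y = 4 and x = 0 → (0, 2)

Evaluating z = -6x - 6y at each vertex:
  (0, 0): z = 0
  (4, 0): z = -24
  (0, 2): z = -12

The minimum is at (4, 0) with z = -24.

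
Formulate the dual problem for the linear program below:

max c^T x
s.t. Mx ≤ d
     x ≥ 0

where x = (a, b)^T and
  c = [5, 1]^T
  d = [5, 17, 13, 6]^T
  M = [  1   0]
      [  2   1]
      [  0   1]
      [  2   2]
Minimize: z = 5y1 + 17y2 + 13y3 + 6y4

Subject to:
  C1: -y1 - 2y2 - 2y4 ≤ -5
  C2: -y2 - y3 - 2y4 ≤ -1
  y1, y2, y3, y4 ≥ 0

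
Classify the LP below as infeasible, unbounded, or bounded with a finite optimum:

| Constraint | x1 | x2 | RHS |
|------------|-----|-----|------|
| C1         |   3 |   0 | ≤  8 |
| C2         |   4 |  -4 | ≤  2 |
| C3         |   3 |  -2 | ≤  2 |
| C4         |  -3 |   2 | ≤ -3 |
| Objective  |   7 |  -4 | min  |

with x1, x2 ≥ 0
C3 requires 3x1 - 2x2 ≤ 2, while C4 (-3x1 + 2x2 ≤ -3) is equivalent to 3x1 - 2x2 ≥ 3. Together they would need 3 ≤ 3x1 - 2x2 ≤ 2, which is impossible since 3 > 2. No point satisfies all constraints.

Infeasible: no point satisfies all constraints simultaneously.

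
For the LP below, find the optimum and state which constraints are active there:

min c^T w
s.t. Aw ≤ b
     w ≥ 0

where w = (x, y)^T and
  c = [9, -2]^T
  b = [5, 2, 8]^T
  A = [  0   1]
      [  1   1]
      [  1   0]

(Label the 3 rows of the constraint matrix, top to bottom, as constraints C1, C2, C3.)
Optimal: x = 0, y = 2
Slack at optimum:
  C1: slack = 3
  C2: slack = 0 (binding)
  C3: slack = 8
  x ≥ 0: x = 0 (binding)
  y ≥ 0: y = 2
Binding constraints: C2, x ≥ 0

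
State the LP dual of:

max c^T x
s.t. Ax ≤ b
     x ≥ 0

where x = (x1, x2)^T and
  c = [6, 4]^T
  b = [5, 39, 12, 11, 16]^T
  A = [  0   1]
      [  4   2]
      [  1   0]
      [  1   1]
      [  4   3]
Minimize: z = 5y1 + 39y2 + 12y3 + 11y4 + 16y5

Subject to:
  C1: -4y2 - y3 - y4 - 4y5 ≤ -6
  C2: -y1 - 2y2 - y4 - 3y5 ≤ -4
  y1, y2, y3, y4, y5 ≥ 0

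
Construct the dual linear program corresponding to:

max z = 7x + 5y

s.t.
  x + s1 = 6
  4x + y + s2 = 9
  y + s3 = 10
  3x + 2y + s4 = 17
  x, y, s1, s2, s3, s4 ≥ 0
Minimize: z = 6y1 + 9y2 + 10y3 + 17y4

Subject to:
  C1: -y1 - 4y2 - 3y4 ≤ -7
  C2: -y2 - y3 - 2y4 ≤ -5
  y1, y2, y3, y4 ≥ 0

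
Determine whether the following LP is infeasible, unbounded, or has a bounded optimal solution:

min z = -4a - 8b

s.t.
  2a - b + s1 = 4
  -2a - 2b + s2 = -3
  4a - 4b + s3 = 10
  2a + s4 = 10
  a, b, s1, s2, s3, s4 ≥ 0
Feasible point: (0, 2) satisfies every constraint, so the LP is feasible.
Direction d = (0, 1): for each constraint row a, a·d ≤ 0 —
  (2)(0) + (-1)(1) = -1 ≤ 0
  (-2)(0) + (-2)(1) = -2 ≤ 0
  (4)(0) + (-4)(1) = -4 ≤ 0
  (2)(0) + (0)(1) = 0 ≤ 0
and d ≥ 0, so (0, 2) + t·d stays feasible for every t ≥ 0. Along this ray z = -4a - 8b changes by -8 per unit t, so z → −∞.

The LP is unbounded; z can be made arbitrarily small.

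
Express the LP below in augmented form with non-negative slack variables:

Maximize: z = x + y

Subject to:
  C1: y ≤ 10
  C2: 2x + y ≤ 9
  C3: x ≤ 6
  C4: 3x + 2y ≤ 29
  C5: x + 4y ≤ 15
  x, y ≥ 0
max z = x + y

s.t.
  y + s1 = 10
  2x + y + s2 = 9
  x + s3 = 6
  3x + 2y + s4 = 29
  x + 4y + s5 = 15
  x, y, s1, s2, s3, s4, s5 ≥ 0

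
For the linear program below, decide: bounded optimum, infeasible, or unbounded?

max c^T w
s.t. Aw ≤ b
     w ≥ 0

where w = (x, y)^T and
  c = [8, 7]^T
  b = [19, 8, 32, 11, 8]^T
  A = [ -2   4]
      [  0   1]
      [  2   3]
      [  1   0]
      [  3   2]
The point (0, 4) satisfies every constraint, so the LP is feasible; the constraints give x ≤ 11 and y ≤ 8, which with x, y ≥ 0 keep the feasible region inside a bounded box. A feasible, bounded LP attains a finite optimum at a vertex.

Feasible with finite optimum z* = 28 at (0, 4).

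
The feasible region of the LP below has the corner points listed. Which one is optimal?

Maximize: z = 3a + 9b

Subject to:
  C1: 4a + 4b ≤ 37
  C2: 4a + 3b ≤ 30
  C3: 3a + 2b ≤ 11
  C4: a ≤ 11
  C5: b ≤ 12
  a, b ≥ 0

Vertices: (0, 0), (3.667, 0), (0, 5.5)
Evaluating z = 3a + 9b at each vertex:
  (0, 0): z = 0
  (3.667, 0): z = 11
  (0, 5.5): z = 49.5

The largest value is z = 49.5, attained at (0, 5.5).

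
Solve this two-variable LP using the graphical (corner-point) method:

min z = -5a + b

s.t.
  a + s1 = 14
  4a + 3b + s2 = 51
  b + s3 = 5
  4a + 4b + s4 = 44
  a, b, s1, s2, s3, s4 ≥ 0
a = 11, b = 0, z = -55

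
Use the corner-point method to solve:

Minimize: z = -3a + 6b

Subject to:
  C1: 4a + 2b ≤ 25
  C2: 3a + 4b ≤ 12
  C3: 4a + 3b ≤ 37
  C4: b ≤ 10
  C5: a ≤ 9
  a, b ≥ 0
Each vertex is the intersection of two constraint boundaries that also satisfies all remaining constraints:
  a = 0 and b = 0 → (0, 0)
  3a + 4b = 12 and b = 0 → (4, 0)
  3a + 4b = 12 and a = 0 → (0, 3)

Evaluating z = -3a + 6b at each vertex:
  (0, 0): z = 0
  (4, 0): z = -12
  (0, 3): z = 18

The minimum is at (4, 0) with z = -12.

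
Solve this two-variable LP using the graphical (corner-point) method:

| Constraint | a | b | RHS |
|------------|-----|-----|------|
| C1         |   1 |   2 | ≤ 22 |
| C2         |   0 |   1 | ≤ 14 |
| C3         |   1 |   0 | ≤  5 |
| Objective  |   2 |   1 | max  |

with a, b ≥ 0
Each vertex is the intersection of two constraint boundaries that also satisfies all remaining constraints:
  a = 0 and b = 0 → (0, 0)
  a = 5 and b = 0 → (5, 0)
  a + 2b = 22 and a = 5 → (5, 8.5)
  a + 2b = 22 and a = 0 → (0, 11)

Evaluating z = 2a + b at each vertex:
  (0, 0): z = 0
  (5, 0): z = 10
  (5, 8.5): z = 18.5
  (0, 11): z = 11

The maximum is at (5, 8.5) with z = 18.5.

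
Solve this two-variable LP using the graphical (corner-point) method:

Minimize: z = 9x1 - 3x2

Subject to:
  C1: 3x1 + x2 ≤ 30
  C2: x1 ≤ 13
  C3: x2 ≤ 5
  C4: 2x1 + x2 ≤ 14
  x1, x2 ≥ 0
Each vertex is the intersection of two constraint boundaries that also satisfies all remaining constraints:
  x1 = 0 and x2 = 0 → (0, 0)
  2x1 + x2 = 14 and x2 = 0 → (7, 0)
  x2 = 5 and 2x1 + x2 = 14 → (4.5, 5)
  x2 = 5 and x1 = 0 → (0, 5)

Evaluating z = 9x1 - 3x2 at each vertex:
  (0, 0): z = 0
  (7, 0): z = 63
  (4.5, 5): z = 25.5
  (0, 5): z = -15

The minimum is at (0, 5) with z = -15.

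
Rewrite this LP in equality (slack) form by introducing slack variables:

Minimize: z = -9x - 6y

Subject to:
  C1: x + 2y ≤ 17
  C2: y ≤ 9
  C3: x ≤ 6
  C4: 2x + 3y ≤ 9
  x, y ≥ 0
min z = -9x - 6y

s.t.
  x + 2y + s1 = 17
  y + s2 = 9
  x + s3 = 6
  2x + 3y + s4 = 9
  x, y, s1, s2, s3, s4 ≥ 0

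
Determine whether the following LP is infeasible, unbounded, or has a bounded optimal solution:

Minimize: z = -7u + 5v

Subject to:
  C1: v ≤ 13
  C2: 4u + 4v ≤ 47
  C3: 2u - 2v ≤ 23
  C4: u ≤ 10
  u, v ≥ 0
The point (10, 0) satisfies every constraint, so the LP is feasible; the constraints give u ≤ 10 and v ≤ 13, which with u, v ≥ 0 keep the feasible region inside a bounded box. A feasible, bounded LP attains a finite optimum at a vertex.

Evaluating z = -7u + 5v at each vertex:
  (0, 0): z = 0
  (10, 0): z = -70
  (10, 1.75): z = -61.25
  (0, 11.75): z = 58.75

Bounded optimum: z* = -70 at (10, 0).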